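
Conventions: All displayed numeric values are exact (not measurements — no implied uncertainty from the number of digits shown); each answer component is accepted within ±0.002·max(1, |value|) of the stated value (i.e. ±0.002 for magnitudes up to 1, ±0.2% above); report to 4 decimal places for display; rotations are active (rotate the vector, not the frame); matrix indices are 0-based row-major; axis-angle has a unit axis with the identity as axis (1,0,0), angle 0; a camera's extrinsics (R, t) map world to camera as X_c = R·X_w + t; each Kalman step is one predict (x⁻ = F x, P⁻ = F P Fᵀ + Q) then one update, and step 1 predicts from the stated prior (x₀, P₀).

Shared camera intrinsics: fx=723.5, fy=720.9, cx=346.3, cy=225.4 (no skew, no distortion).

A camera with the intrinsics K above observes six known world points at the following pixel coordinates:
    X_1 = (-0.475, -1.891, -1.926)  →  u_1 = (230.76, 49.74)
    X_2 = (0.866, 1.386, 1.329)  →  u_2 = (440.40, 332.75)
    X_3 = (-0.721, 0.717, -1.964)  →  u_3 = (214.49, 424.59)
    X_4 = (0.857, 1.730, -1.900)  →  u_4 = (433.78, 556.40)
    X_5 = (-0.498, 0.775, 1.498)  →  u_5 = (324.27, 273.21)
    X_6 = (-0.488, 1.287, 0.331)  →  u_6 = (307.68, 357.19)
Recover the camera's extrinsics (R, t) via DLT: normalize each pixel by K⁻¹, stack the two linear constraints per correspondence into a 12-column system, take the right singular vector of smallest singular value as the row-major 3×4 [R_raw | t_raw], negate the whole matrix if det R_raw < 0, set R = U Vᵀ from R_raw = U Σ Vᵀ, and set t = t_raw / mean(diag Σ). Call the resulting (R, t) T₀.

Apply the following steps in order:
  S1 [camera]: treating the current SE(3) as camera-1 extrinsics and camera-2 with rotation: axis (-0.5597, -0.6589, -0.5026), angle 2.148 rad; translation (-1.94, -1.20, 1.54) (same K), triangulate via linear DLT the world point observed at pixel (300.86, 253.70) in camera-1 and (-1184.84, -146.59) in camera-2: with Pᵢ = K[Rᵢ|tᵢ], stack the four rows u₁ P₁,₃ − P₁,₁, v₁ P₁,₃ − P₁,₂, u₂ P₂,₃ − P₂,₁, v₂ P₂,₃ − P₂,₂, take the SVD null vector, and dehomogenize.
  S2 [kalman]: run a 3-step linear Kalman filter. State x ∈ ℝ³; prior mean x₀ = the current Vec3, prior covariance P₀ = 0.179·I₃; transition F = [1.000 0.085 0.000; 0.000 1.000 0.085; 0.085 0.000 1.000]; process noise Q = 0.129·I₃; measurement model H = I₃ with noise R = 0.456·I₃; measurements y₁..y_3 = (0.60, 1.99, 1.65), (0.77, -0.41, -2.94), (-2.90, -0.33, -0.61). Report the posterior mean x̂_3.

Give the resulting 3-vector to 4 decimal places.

source (pnp_recover): camera pose = R=[0.9910 0.0081 0.1336; 0.0282 0.9629 -0.2683; -0.1308 0.2696 0.9540], t=(0.0300, 0.2301, 6.7496)
after S1 (triangulate): (-0.6403, 0.3361, 0.8628)
after S2 (kf_track): (-1.0485, 0.0606, -0.6136)

result = (-1.0485, 0.0606, -0.6136)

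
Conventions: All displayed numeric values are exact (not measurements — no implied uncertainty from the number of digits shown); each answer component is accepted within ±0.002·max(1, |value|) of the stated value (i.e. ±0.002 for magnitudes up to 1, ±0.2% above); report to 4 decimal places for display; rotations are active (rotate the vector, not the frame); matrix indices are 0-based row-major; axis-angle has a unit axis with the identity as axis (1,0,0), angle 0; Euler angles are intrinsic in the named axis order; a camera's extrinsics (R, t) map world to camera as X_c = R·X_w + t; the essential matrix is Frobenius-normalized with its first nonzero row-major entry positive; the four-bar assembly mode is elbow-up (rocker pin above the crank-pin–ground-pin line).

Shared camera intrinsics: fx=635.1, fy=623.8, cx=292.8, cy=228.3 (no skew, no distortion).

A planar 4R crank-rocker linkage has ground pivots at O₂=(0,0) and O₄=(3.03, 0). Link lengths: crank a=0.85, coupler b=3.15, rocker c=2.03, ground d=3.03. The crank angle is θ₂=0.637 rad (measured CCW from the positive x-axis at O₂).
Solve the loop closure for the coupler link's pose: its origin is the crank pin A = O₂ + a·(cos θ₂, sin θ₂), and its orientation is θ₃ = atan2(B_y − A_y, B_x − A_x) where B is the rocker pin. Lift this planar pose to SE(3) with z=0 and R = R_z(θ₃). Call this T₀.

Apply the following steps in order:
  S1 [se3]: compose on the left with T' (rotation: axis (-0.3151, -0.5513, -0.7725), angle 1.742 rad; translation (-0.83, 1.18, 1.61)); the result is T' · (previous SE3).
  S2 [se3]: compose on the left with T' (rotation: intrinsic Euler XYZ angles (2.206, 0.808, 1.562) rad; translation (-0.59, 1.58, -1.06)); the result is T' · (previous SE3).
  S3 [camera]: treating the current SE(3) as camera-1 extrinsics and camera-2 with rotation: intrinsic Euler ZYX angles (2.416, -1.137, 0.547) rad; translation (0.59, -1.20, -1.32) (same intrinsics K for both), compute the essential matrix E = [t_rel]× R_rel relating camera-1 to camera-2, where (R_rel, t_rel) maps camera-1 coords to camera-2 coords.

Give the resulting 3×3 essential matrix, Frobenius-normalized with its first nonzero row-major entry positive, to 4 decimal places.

matrix = [0.1263 -0.5958 0.1447; -0.3153 0.1644 -0.2811; 0.4153 0.3420 0.3365]

source (fourbar_fk): coupler pose = R=[0.8832 -0.4689 0.0000; 0.4689 0.8832 0.0000; 0.0000 0.0000 1.0000], t=(0.6833, 0.5056, 0.0000)
after S1 (compose_se3): R=[0.4045 0.8773 -0.2584; -0.4058 0.4253 0.8089; 0.8196 -0.2224 0.5281], t=(-0.3794, 0.8925, 2.2709)
after S2 (compose_se3): R=[0.8753 -0.4493 -0.1787; -0.4555 -0.6421 -0.6167; 0.1623 0.6212 -0.7667], t=(0.4327, 0.0161, -2.6743)
after S3 (essential): [0.1263 -0.5958 0.1447; -0.3153 0.1644 -0.2811; 0.4153 0.3420 0.3365]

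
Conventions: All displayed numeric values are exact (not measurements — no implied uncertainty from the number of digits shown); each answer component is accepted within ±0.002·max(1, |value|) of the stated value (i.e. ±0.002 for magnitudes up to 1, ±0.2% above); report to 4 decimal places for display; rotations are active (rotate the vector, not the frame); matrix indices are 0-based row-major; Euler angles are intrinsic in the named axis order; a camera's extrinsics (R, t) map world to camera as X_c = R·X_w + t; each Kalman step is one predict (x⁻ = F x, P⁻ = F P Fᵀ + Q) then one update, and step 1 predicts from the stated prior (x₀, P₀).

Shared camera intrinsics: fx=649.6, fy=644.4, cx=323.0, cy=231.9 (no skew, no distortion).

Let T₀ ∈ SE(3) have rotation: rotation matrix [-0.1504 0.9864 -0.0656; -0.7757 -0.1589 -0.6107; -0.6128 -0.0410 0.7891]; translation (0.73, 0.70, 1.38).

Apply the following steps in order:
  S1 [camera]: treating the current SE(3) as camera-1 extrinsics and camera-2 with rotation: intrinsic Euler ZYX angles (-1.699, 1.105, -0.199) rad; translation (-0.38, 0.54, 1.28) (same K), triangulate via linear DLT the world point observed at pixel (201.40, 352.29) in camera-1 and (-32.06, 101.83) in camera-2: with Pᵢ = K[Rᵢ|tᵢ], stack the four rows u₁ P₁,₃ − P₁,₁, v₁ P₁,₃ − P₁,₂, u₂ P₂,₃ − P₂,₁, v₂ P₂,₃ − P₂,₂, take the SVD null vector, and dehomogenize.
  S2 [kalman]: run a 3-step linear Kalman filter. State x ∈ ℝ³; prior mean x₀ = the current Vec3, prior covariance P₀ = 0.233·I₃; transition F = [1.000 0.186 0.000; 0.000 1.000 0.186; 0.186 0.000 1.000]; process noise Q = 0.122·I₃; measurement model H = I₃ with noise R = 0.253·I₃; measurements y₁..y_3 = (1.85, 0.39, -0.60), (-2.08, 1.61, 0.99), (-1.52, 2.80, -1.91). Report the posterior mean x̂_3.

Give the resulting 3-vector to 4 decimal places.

result = (-1.0809, 1.7242, -0.6422)

after S1 (triangulate): (-0.8455, -1.3726, 1.5945)
after S2 (kf_track): (-1.0809, 1.7242, -0.6422)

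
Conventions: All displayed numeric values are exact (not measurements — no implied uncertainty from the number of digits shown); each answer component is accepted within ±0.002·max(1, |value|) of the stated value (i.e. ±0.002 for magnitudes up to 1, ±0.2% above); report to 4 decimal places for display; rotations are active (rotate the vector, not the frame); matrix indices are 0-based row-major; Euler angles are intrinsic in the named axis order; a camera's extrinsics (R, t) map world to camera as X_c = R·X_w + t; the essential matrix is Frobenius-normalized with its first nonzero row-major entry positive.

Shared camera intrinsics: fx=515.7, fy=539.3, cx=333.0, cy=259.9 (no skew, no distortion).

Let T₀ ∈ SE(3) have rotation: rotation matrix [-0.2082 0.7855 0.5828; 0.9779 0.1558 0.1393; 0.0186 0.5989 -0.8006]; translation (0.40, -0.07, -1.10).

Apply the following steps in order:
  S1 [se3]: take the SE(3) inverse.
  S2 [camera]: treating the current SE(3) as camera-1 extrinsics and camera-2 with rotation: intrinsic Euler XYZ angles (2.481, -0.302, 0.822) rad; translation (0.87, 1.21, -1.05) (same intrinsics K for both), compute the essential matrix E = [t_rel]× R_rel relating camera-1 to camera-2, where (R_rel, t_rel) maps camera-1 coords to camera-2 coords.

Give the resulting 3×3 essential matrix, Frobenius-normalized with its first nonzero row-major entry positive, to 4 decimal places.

matrix = [0.2461 -0.1132 0.4393; -0.2041 0.0534 -0.4374; 0.2985 -0.5816 -0.2654]

after S1 (invert_se3): R=[-0.2082 0.9779 0.0186; 0.7855 0.1558 0.5989; 0.5828 0.1393 -0.8006], t=(0.1722, 0.3555, -1.1040)
after S2 (essential): [0.2461 -0.1132 0.4393; -0.2041 0.0534 -0.4374; 0.2985 -0.5816 -0.2654]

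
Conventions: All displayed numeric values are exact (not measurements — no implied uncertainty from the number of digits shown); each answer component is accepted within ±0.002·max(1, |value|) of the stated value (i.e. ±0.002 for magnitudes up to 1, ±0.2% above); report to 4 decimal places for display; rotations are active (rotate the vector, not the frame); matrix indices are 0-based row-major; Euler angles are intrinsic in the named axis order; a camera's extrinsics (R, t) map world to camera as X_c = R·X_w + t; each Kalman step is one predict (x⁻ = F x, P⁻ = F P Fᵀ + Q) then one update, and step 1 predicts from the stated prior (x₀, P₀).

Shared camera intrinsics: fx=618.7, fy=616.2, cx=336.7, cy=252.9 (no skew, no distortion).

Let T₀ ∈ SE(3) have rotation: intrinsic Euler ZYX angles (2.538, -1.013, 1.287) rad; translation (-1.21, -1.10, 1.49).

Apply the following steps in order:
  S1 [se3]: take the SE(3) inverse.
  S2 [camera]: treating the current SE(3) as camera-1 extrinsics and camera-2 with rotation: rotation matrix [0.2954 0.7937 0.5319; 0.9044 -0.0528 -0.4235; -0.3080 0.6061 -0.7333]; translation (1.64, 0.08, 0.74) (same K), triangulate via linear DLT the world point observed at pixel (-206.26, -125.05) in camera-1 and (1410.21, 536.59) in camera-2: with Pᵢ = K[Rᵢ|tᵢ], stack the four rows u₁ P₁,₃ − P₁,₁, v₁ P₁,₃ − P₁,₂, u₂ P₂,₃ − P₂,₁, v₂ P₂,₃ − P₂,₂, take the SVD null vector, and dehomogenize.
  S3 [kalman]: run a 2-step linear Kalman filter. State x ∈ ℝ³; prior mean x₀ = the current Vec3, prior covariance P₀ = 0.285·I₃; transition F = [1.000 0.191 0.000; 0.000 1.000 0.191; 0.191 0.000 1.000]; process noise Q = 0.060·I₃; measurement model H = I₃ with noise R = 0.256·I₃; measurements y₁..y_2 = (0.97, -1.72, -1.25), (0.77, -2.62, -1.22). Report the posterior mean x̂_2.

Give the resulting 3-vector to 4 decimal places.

after S1 (invert_se3): R=[-0.4358 0.3004 0.8484; 0.5116 -0.6928 0.5081; 0.7405 0.6555 0.1482], t=(-1.4610, -0.9002, 1.3962)
after S2 (triangulate): (0.3868, 0.5120, -0.3020)
after S3 (kf_track): (0.5316, -1.7284, -1.0190)

result = (0.5316, -1.7284, -1.0190)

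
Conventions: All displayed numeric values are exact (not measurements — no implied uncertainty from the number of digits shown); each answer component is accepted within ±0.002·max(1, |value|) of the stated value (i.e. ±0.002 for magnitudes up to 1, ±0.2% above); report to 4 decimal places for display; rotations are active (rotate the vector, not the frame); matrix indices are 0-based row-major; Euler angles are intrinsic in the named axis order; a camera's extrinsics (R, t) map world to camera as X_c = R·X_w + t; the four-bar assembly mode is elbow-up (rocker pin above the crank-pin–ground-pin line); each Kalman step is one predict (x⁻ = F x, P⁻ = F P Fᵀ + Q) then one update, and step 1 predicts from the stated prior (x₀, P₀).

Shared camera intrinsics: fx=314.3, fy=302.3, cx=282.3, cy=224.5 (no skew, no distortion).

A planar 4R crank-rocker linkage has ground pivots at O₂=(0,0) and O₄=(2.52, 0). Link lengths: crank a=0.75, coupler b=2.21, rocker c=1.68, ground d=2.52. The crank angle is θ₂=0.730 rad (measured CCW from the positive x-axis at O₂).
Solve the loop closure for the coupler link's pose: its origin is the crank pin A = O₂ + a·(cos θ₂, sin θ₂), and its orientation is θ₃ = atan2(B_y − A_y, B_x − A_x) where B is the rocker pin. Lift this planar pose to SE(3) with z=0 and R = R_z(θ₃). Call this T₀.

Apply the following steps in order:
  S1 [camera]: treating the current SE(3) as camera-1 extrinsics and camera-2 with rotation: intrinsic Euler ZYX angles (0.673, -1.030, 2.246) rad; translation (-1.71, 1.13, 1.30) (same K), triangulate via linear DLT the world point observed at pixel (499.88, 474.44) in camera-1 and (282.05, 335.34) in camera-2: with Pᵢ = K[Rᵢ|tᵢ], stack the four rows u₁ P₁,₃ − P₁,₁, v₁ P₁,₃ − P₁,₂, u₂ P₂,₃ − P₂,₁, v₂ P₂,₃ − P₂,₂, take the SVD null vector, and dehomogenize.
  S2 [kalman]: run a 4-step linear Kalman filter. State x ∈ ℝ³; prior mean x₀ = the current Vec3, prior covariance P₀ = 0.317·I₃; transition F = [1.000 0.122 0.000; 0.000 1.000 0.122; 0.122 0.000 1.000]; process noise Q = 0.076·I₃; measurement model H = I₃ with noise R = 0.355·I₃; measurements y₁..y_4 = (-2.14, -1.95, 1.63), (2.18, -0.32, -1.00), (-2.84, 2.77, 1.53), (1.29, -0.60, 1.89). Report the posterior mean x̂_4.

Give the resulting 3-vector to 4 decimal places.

source (fourbar_fk): coupler pose = R=[0.8463 -0.5328 0.0000; 0.5328 0.8463 0.0000; 0.0000 0.0000 1.0000], t=(0.5589, 0.5002, 0.0000)
after S1 (triangulate): (0.8627, 0.3910, 1.5610)
after S2 (kf_track): (0.0418, 0.4076, 1.2458)

result = (0.0418, 0.4076, 1.2458)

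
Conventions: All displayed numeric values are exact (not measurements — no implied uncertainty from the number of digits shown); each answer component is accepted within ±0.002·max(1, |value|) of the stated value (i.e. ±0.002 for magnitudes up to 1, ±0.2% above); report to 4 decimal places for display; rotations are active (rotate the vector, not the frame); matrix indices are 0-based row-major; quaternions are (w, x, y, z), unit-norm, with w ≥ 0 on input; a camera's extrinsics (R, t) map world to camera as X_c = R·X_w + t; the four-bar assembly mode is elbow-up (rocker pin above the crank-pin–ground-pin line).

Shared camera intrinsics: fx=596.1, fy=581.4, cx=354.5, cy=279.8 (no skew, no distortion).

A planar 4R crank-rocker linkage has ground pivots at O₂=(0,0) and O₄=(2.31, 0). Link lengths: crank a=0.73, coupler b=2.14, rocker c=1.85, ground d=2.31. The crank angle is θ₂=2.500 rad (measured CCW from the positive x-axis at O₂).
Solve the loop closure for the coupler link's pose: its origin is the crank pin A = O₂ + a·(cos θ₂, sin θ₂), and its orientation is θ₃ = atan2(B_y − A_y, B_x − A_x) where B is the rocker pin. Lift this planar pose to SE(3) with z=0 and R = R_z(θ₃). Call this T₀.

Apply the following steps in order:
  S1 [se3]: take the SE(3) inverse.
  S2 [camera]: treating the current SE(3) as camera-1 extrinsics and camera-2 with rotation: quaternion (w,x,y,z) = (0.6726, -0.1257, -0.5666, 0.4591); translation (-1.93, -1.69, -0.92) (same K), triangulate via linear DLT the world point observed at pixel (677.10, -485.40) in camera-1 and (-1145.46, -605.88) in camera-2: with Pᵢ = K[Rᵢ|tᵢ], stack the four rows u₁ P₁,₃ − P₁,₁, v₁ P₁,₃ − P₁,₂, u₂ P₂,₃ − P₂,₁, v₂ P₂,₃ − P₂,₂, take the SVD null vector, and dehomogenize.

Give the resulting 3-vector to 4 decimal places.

result = (1.3359, -1.0189, 1.6936)

source (fourbar_fk): coupler pose = R=[0.8617 -0.5074 0.0000; 0.5074 0.8617 0.0000; 0.0000 0.0000 1.0000], t=(-0.5848, 0.4369, 0.0000)
after S1 (invert_se3): R=[0.8617 0.5074 0.0000; -0.5074 0.8617 0.0000; 0.0000 0.0000 1.0000], t=(0.2823, -0.6732, 0.0000)
after S2 (triangulate): (1.3359, -1.0189, 1.6936)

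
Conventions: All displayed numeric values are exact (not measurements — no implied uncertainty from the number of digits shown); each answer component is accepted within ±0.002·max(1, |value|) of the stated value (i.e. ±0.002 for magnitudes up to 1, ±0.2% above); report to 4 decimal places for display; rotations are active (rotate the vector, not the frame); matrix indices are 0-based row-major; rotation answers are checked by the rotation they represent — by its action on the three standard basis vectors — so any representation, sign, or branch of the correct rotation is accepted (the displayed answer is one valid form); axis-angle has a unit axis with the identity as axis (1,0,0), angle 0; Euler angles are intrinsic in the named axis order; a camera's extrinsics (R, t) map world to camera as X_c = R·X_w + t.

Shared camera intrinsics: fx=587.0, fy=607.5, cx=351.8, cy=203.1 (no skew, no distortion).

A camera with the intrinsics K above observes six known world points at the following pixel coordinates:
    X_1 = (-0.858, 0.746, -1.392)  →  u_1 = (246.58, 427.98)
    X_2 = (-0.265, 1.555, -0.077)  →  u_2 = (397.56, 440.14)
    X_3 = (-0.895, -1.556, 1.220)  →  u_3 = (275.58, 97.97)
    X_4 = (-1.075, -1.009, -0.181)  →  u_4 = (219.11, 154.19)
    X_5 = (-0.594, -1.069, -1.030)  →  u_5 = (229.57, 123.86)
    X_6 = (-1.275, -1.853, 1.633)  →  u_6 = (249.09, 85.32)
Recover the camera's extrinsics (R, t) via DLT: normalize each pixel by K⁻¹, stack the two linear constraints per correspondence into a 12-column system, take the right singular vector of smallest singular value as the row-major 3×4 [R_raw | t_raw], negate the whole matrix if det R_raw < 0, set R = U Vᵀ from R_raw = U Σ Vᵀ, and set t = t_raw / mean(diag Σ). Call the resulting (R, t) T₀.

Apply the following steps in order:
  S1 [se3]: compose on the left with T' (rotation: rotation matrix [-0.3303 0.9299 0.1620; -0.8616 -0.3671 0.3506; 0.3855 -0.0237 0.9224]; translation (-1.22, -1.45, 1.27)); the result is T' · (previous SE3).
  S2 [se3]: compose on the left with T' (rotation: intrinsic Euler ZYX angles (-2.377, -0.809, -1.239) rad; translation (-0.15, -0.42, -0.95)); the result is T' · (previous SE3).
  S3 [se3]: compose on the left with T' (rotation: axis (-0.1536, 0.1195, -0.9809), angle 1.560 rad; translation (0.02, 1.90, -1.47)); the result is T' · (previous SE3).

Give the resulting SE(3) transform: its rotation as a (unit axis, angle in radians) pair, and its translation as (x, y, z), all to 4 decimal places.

rotation (axis_angle) = ((0.8585, -0.2741, -0.4334), 1.4277), translation = (-2.8811, -2.9166, -0.2393)

source (pnp_recover): camera pose = R=[0.9462 0.2632 0.1884; -0.2540 0.9645 -0.0721; -0.2007 0.0204 0.9794], t=(0.2300, 0.3001, 4.7902)
after S1 (compose_se3): R=[-0.5812 0.8133 0.0294; -0.7923 -0.5737 0.2075; 0.1856 0.0974 0.9778], t=(-0.2410, -0.0788, 5.7700)
after S2 (compose_se3): R=[0.6551 -0.1709 0.7360; 0.7428 -0.0325 -0.6687; 0.1383 0.9847 0.1056], t=(4.7491, -3.2444, 0.2243)
after S3 (compose_se3): R=[0.7745 0.2273 -0.5903; -0.6307 0.2070 -0.7479; -0.0478 0.9516 0.3037], t=(-2.8811, -2.9166, -0.2393)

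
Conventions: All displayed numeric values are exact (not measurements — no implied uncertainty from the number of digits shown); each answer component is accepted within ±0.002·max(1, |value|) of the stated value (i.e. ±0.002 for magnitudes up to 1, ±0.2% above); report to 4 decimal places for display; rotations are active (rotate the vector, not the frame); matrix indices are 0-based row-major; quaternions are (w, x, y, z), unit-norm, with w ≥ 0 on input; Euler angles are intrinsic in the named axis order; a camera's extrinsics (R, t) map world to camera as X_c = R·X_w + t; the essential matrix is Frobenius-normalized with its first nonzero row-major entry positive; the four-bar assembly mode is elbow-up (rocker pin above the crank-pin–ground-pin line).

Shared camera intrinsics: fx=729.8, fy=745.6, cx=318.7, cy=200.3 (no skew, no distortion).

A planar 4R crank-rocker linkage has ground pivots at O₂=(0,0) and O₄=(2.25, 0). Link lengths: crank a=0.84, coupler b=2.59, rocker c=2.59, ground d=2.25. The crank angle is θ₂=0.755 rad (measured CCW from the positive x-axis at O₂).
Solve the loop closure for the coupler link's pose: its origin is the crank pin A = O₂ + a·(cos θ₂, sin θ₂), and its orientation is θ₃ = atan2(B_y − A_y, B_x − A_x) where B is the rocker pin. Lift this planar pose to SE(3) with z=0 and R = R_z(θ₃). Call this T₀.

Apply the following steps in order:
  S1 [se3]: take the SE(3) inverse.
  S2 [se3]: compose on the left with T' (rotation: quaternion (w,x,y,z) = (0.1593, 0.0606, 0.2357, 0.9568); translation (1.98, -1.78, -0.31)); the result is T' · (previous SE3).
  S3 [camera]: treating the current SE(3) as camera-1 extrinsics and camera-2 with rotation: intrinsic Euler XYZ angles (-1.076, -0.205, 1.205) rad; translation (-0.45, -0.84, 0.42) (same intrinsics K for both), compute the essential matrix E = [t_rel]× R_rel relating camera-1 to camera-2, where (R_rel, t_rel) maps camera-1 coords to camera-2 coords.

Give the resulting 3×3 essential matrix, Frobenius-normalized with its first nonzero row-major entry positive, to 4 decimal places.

source (fourbar_fk): coupler pose = R=[0.6286 -0.7777 0.0000; 0.7777 0.6286 0.0000; 0.0000 0.0000 1.0000], t=(0.6117, 0.5756, 0.0000)
after S1 (invert_se3): R=[0.6286 0.7777 0.0000; -0.7777 0.6286 -0.0000; 0.0000 0.0000 1.0000], t=(-0.8322, 0.1139, 0.0000)
after S2 (compose_se3): R=[-0.3772 -0.9062 0.1910; 0.8614 -0.2676 0.4317; -0.3401 0.3274 0.8816], t=(2.7324, -2.1529, -0.2904)
after S3 (essential): [0.1935 0.3418 0.4749; -0.1006 -0.3800 0.5177; -0.1729 -0.4079 -0.0373]

matrix = [0.1935 0.3418 0.4749; -0.1006 -0.3800 0.5177; -0.1729 -0.4079 -0.0373]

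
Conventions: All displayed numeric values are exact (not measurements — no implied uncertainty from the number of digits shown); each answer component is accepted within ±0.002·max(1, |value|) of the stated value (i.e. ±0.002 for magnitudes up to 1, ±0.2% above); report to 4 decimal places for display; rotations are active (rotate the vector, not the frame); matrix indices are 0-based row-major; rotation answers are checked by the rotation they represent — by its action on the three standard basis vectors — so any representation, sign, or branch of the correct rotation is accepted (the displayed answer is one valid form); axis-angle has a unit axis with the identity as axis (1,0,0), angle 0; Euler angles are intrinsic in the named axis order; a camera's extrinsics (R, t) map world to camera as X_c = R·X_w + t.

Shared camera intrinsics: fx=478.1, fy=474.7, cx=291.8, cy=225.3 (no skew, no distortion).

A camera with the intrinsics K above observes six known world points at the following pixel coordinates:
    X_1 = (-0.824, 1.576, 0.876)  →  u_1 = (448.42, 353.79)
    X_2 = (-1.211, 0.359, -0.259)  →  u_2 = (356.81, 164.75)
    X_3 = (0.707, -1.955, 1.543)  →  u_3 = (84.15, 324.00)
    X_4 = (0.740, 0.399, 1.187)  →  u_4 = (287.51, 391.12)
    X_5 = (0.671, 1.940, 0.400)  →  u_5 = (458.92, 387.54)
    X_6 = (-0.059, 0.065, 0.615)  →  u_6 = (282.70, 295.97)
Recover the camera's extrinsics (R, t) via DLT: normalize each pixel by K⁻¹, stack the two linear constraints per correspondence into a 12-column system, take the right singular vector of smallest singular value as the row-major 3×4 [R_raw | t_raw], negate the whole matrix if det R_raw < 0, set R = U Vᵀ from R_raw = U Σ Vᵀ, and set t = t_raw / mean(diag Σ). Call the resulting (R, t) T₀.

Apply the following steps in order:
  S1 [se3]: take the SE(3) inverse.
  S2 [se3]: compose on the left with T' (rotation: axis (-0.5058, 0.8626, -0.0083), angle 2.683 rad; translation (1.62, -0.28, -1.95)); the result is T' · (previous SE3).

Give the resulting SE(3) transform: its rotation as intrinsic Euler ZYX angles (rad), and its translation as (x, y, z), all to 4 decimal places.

source (pnp_recover): camera pose = R=[0.0042 0.8934 -0.4493; 0.6118 0.3532 0.7078; 0.7910 -0.2778 -0.5451], t=(0.1301, 0.2701, 5.0494)
after S1 (invert_se3): R=[0.0042 0.6118 0.7910; 0.8934 0.3532 -0.2778; -0.4493 0.7078 -0.5451], t=(-4.1600, 1.1912, 2.6195)
after S2 (compose_se3): R=[-0.9129 -0.2667 -0.3091; 0.3618 -0.1779 -0.9151; 0.1891 -0.9472 0.2589], t=(3.3713, 4.3419, -3.0258)

rotation (euler_zyx) = (2.7643, -0.1902, -1.3040), translation = (3.3713, 4.3419, -3.0258)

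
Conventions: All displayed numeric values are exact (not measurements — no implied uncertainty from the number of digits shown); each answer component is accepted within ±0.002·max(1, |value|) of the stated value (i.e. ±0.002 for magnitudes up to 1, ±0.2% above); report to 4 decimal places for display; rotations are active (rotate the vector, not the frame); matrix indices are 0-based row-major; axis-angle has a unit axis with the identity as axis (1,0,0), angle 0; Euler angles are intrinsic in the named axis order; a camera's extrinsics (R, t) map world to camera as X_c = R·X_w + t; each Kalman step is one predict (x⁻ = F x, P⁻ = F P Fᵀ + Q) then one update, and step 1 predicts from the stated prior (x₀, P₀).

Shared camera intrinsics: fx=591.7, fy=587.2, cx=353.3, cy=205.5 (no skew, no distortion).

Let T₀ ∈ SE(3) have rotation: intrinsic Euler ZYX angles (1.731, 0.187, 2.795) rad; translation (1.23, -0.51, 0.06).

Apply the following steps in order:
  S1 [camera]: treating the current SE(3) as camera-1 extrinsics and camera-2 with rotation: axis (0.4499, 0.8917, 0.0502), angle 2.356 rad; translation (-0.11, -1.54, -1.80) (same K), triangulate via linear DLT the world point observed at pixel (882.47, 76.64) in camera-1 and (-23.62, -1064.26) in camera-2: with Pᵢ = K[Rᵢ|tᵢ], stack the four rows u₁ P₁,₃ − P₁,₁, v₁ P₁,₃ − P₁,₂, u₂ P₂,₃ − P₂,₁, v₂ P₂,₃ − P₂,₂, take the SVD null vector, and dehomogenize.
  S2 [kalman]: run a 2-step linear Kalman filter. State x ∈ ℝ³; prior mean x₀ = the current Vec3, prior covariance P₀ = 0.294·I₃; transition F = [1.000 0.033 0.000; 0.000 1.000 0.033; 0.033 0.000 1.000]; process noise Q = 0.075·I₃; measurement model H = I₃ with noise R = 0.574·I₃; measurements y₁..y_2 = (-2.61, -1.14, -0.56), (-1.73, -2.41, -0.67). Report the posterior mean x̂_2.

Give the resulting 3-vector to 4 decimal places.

after S1 (triangulate): (-0.4946, 1.4129, -1.7210)
after S2 (kf_track): (-1.4580, -0.6082, -1.1418)

result = (-1.4580, -0.6082, -1.1418)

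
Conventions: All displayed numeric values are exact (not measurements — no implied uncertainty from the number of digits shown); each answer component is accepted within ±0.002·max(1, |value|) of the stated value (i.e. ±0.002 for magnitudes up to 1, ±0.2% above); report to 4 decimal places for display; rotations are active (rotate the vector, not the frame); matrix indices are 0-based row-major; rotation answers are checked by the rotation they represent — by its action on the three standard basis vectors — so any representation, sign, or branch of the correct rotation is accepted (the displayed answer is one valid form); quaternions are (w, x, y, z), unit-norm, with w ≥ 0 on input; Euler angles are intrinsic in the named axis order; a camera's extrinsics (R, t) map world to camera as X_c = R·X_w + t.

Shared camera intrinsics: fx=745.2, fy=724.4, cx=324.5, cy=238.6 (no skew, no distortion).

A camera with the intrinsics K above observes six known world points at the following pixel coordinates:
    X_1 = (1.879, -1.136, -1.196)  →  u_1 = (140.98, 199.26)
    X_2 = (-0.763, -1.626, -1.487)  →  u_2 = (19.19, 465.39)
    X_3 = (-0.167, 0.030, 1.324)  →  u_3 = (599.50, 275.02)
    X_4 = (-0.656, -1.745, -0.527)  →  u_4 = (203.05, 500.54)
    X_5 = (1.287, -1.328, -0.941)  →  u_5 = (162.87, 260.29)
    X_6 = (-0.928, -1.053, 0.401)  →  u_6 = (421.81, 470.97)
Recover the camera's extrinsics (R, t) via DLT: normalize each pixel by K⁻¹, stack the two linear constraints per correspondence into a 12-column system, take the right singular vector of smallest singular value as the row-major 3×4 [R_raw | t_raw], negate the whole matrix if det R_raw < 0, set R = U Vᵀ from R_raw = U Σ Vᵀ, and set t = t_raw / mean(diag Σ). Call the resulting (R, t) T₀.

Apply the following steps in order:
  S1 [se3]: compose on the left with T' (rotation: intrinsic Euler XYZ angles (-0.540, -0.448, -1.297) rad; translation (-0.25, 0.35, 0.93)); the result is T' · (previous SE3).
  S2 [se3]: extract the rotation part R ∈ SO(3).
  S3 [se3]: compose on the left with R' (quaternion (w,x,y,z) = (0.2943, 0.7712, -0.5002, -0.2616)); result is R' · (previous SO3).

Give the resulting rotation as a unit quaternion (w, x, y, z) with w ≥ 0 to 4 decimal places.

rotation (quat) = (0.0464, -0.2643, -0.9451, 0.1863)

source (pnp_recover): camera pose = R=[-0.1606 0.3701 0.9150; -0.4157 -0.8662 0.2774; 0.8952 -0.3358 0.2929], t=(0.3700, -0.1900, 4.1601)
after S1 (compose_se3): R=[-0.7876 -0.5159 0.3368; 0.3522 -0.8255 -0.4409; 0.5055 -0.2287 0.8320], t=(-2.1267, 1.9097, 4.3248)
after S2 (rot_of_se3): [-0.7876 -0.5159 0.3368; 0.3522 -0.8255 -0.4409; 0.5055 -0.2287 0.8320]
after S3 (compose_so3): [-0.8560 0.4822 -0.1862; 0.5168 0.7909 -0.3277; -0.0108 -0.3767 -0.9263]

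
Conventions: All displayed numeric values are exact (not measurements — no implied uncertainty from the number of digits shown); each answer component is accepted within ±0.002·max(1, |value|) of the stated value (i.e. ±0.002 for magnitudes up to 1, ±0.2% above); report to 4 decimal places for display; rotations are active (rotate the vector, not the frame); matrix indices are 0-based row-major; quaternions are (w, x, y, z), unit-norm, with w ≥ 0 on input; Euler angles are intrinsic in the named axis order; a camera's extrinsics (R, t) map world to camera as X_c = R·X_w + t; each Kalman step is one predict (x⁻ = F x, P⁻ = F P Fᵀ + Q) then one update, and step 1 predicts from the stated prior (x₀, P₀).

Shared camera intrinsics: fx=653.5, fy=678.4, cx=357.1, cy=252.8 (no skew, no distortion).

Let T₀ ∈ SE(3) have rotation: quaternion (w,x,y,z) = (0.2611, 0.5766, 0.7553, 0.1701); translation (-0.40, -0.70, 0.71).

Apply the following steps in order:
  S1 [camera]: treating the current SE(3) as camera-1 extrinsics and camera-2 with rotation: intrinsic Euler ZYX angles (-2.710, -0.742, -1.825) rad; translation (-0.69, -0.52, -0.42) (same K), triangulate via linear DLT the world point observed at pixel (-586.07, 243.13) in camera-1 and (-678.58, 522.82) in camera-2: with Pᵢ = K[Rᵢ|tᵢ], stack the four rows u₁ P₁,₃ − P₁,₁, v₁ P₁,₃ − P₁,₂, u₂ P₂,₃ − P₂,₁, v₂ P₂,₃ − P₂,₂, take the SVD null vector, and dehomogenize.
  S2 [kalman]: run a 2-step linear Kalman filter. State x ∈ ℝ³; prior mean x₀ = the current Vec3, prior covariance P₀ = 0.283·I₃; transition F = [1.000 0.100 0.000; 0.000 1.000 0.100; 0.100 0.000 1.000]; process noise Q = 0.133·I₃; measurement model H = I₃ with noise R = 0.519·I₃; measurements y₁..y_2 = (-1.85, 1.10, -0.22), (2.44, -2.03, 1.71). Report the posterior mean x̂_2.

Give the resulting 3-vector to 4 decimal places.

result = (0.8113, -0.7104, 0.3084)

after S1 (triangulate): (0.8174, -0.5358, -1.0870)
after S2 (kf_track): (0.8113, -0.7104, 0.3084)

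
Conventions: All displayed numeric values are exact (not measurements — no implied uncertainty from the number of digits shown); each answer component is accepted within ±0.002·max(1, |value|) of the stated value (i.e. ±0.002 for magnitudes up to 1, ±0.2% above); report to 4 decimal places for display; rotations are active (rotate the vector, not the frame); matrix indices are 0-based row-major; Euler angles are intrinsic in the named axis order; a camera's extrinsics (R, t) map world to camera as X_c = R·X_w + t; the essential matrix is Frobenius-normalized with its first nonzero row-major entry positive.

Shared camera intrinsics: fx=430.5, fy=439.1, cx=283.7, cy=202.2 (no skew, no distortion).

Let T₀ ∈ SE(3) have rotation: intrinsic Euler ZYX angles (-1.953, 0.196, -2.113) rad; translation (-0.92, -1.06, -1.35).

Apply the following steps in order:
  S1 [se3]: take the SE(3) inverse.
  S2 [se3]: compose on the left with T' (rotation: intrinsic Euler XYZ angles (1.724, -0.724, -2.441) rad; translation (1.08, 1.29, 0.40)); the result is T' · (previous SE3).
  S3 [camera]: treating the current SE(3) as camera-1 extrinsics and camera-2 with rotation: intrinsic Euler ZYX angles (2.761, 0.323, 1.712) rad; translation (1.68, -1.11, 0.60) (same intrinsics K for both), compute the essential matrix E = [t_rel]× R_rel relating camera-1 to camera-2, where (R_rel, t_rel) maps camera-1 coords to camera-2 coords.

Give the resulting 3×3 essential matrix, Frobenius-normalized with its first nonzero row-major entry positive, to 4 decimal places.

matrix = [0.6481 -0.2146 -0.1247; 0.1618 0.0640 -0.0148; -0.2086 -0.6638 -0.0615]

after S1 (invert_se3): R=[-0.3658 -0.9101 -0.1947; -0.4166 0.3472 -0.8402; 0.8322 -0.2262 -0.5061], t=(-1.5642, -1.1494, -0.1574)
after S2 (compose_se3): R=[-0.5430 0.8388 0.0410; -0.7080 -0.4835 0.5147; 0.4515 0.2504 0.8564], t=(1.5250, 0.8209, 2.2370)
after S3 (essential): [0.6481 -0.2146 -0.1247; 0.1618 0.0640 -0.0148; -0.2086 -0.6638 -0.0615]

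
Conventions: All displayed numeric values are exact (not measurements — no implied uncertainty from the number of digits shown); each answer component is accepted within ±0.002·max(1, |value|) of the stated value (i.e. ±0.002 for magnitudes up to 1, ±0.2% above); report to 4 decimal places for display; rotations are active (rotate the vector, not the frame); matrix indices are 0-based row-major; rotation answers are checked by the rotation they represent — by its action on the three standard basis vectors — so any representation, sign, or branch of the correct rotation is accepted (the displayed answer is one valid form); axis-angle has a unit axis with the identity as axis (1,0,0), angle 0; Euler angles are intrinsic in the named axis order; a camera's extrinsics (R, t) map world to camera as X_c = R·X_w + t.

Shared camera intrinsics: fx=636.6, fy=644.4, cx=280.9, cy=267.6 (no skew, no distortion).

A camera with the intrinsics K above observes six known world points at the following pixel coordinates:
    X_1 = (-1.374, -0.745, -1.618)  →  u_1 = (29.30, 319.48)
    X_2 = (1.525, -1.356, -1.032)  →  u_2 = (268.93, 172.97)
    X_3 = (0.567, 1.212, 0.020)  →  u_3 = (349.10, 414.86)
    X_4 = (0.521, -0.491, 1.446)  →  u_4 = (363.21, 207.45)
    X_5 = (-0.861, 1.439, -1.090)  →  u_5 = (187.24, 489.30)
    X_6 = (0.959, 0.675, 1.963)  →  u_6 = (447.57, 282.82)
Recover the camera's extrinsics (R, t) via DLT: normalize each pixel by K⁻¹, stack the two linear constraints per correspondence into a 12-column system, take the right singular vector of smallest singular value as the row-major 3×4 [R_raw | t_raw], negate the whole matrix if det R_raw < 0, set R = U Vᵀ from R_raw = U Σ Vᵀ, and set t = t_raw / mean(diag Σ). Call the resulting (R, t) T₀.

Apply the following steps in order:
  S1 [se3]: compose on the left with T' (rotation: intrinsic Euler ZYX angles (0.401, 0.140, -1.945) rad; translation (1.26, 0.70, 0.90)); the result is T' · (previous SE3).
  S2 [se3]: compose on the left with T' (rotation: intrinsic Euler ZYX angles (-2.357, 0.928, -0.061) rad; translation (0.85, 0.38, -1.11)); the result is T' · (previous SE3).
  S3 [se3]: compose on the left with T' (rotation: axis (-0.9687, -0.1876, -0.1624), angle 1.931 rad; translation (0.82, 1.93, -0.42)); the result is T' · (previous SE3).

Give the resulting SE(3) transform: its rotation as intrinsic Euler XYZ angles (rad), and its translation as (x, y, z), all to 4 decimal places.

rotation (euler_xyz) = (-0.0860, 0.2673, -2.5789), translation = (6.2216, 2.0088, 4.1593)

source (pnp_recover): camera pose = R=[0.7412 0.3326 0.5830; -0.1188 0.9199 -0.3738; -0.6606 0.2078 0.7214], t=(-0.1599, 0.3999, 6.4091)
after S1 (compose_se3): R=[0.9441 0.2392 0.2269; -0.2205 -0.0537 0.9739; 0.2451 -0.9695 0.0021], t=(-1.5062, 5.8481, -1.7661)
after S2 (compose_se3): R=[-0.6916 0.3652 0.6231; -0.4006 0.5238 -0.7517; -0.6009 -0.7696 -0.2160], t=(6.7375, -1.8382, -1.1748)
after S3 (compose_se3): R=[-0.8158 0.5145 0.2642; -0.5123 -0.8548 0.0829; 0.2685 -0.0677 0.9609], t=(6.2216, 2.0088, 4.1593)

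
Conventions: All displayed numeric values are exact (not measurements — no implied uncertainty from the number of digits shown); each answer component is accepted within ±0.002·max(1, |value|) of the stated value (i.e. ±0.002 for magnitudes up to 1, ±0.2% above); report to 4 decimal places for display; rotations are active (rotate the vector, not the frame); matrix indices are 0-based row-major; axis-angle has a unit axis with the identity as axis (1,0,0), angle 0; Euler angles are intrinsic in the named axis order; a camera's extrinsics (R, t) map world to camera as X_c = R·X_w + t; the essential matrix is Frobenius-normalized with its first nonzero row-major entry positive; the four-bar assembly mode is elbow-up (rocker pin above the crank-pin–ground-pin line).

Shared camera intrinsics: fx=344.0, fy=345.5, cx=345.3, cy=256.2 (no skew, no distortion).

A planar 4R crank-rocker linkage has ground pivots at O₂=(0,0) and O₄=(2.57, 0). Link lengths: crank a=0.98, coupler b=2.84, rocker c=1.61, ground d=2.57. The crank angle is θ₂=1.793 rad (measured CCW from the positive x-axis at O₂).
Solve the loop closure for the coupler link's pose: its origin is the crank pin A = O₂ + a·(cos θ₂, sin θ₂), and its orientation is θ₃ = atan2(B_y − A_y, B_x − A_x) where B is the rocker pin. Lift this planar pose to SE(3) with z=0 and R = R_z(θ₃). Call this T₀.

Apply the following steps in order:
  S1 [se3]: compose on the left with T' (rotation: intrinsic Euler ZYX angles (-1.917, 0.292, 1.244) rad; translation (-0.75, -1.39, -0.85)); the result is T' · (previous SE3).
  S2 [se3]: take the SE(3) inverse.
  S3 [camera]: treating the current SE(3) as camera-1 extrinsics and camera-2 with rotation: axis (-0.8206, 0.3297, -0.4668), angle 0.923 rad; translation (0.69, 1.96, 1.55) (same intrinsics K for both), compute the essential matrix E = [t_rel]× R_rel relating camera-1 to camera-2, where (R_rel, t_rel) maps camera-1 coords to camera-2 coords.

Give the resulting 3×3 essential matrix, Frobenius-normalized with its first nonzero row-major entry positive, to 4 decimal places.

source (fourbar_fk): coupler pose = R=[0.9731 -0.2303 0.0000; 0.2303 0.9731 0.0000; 0.0000 0.0000 1.0000], t=(-0.2160, 0.9559, 0.0000)
after S1 (compose_se3): R=[-0.2680 0.2787 -0.9222; -0.9608 -0.1481 0.2344; -0.0713 0.9489 0.3074], t=(-0.4796, -1.5447, 0.0792)
after S2 (invert_se3): R=[-0.2680 -0.9608 -0.0713; 0.2787 -0.1481 0.9489; -0.9222 0.2344 0.3074], t=(-1.6070, -0.1703, -0.1045)
after S3 (essential): [0.5380 -0.0043 -0.4582; -0.3175 0.4027 -0.3919; 0.1625 -0.1806 0.1584]

matrix = [0.5380 -0.0043 -0.4582; -0.3175 0.4027 -0.3919; 0.1625 -0.1806 0.1584]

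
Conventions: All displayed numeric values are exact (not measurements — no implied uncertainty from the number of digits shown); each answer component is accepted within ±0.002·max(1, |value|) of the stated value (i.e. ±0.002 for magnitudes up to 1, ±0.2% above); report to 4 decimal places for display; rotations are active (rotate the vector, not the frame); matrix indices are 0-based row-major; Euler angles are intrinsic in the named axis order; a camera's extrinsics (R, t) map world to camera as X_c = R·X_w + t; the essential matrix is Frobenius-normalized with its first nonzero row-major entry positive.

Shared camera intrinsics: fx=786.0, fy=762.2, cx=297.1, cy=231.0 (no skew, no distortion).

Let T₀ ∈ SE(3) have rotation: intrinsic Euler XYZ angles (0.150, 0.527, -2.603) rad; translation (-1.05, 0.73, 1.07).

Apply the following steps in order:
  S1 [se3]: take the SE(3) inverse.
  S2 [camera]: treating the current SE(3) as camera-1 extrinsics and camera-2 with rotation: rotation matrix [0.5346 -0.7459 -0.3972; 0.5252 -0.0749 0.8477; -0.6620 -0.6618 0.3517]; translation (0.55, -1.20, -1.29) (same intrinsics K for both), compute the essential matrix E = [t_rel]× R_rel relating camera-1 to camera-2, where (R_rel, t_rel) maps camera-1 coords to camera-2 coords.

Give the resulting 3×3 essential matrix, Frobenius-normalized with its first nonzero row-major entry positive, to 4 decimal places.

after S1 (invert_se3): R=[-0.7420 -0.5717 0.3502; 0.4433 -0.8102 -0.3834; 0.5029 -0.1292 0.8546], t=(-0.7365, 1.4672, -0.2921)
after S2 (essential): [0.4361 0.0560 -0.3068; -0.4938 0.2780 -0.0160; 0.0232 -0.4345 0.4494]

matrix = [0.4361 0.0560 -0.3068; -0.4938 0.2780 -0.0160; 0.0232 -0.4345 0.4494]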